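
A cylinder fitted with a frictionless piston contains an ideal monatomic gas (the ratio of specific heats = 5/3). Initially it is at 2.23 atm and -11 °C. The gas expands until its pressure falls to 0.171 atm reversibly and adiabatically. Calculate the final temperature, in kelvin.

Adiabatic: T₂/T₁ = (P₂/P₁)^((γ−1)/γ).
T₁ = -11 °C = 262.1 K.
T₂ = 262.1 × (0.171/2.23)^(2/5) = 93.85 K.

T₂ ≈ 93.8 K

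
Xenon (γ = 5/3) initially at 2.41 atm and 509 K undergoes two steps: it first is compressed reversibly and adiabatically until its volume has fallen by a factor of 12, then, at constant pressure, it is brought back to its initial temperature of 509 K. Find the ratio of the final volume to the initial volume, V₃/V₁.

V₃/V₁ ≈ 0.0159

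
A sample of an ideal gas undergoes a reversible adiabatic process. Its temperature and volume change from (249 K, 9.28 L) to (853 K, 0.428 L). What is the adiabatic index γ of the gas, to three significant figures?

TV^(γ−1) = const ⇒ γ − 1 = ln(T₂/T₁) / ln(V₁/V₂).
γ = 1 + ln(853/249) / ln(9.28/0.428) = 1.4.

γ ≈ 1.40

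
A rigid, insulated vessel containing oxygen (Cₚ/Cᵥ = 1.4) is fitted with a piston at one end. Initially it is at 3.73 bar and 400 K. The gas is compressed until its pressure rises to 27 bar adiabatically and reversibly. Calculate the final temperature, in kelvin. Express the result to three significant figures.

Adiabatic: T₂/T₁ = (P₂/P₁)^((γ−1)/γ).
T₂ = 400 × (27/3.73)^(0.286) = 704.2 K.

T₂ ≈ 704 K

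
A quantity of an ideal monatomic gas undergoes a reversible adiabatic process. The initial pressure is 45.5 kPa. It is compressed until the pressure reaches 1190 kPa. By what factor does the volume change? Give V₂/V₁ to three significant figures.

V₂/V₁ ≈ 0.141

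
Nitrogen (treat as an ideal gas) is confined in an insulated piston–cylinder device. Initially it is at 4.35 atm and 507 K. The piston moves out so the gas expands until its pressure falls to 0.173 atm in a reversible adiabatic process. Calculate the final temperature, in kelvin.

Along an adiabat T P^((1−γ)/γ) is constant, so T₂ = T₁ (P₂/P₁)^((γ−1)/γ).
For a diatomic ideal gas γ = 7/5, so (γ−1)/γ = 2/7.
T₂ = 507 × (0.173/4.35)^(2/7) = 201.8 K.

T₂ ≈ 202 K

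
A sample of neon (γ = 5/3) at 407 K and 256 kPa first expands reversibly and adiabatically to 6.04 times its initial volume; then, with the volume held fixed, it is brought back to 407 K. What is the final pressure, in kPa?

P₃ ≈ 42.4 kPa

Adiabatic step (PV^γ = const): P₂ = 256×(1/6.04)^(5/3) = 12.78 kPa; T₂ = 407×(1/6.04)^(2/3) = 122.7 K.
Isochoric: P₃ = P₂(T₃/T₂) = 12.78 × (407/122.7) = 42.38 kPa.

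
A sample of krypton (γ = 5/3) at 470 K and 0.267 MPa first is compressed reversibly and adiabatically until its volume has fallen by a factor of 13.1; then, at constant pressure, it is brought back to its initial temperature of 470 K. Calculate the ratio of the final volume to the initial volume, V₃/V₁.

Adiabatic step: V₂/V₁ = 0.07634; T₂ = T₁·13.1^(2/3) = 2612 K.
Isobaric step: V₃/V₂ = T₃/T₂ = 470/2612.
V₃/V₁ = (V₂/V₁)(V₃/V₂) = 0.07634 × (470/2612) = 0.01374.

V₃/V₁ ≈ 0.0137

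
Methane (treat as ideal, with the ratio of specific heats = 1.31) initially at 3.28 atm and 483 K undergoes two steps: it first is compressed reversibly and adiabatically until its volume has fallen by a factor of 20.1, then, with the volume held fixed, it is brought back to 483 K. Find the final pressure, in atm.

P₃ ≈ 65.9 atm

Adiabatic step (PV^γ = const): P₂ = 3.28×20.1^(1.31) = 167.1 atm; T₂ = 483×20.1^(0.31) = 1224 K.
Isochoric: P₃ = P₂(T₃/T₂) = 167.1 × (483/1224) = 65.93 atm.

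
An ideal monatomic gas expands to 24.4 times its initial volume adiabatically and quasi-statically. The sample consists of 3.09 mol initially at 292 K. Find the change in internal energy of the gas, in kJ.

ΔU ≈ -9.91 kJ

For a reversible adiabat TV^(γ−1) is constant, so T₂ = T₁ (V₁/V₂)^(γ−1).
γ = 5/3 for a monatomic ideal gas, so γ−1 = 2/3.
T₂ = 292 × (1/24.4)^(2/3) = 34.71 K.
Q = 0, so ΔU = W_on_gas = nCᵥΔT with Cᵥ = R/(γ−1) = 12.47 J/(mol·K).
ΔU = 3.09 × 12.47 × (34.71 − 292) = -9915 J.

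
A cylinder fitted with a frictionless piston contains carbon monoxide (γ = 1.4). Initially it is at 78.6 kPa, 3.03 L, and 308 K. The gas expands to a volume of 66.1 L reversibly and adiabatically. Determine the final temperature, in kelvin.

For a reversible adiabat TV^(γ−1) is constant, so T₂ = T₁ (V₁/V₂)^(γ−1).
T₂ = 308 × (3.03/66.1)^(0.4) = 89.75 K.

T₂ ≈ 89.8 K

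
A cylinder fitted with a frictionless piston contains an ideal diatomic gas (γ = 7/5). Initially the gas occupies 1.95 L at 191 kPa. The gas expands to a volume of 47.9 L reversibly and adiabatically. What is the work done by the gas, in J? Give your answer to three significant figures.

W ≈ 672 J

P₂ = P₁(V₁/V₂)^γ = 191×(1.95/47.9)^(7/5) = 2.161 kPa.
For a reversible adiabat, W_by_gas = (P₁V₁ − P₂V₂)/(γ−1).
W_by = (191000×0.00195 − 2161×0.0479) / (2/5) = 672.4 J.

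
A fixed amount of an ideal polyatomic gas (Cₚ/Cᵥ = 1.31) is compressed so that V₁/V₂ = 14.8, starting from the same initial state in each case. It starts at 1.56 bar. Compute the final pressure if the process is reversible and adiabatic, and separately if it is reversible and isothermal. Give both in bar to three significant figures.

Isothermal: P₂ = P₁(V₁/V₂) = 1.56×14.8 = 23.09 bar.
Adiabatic: P₂ = P₁(V₁/V₂)^γ = 1.56×14.8^(1.31) = 53.23 bar.

adiabatic: 53.2 bar; isothermal: 23.1 bar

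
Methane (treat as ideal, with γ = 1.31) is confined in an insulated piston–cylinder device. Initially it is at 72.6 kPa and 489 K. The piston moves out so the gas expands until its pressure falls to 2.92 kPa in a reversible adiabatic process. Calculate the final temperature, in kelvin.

Adiabatic: T₂/T₁ = (P₂/P₁)^((γ−1)/γ).
T₂ = 489 × (2.92/72.6)^(0.237) = 228.6 K.

T₂ ≈ 229 K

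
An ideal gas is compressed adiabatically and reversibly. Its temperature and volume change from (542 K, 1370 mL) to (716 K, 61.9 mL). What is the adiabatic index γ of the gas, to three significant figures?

γ ≈ 1.09

TV^(γ−1) = const ⇒ γ − 1 = ln(T₂/T₁) / ln(V₁/V₂).
γ = 1 + ln(716/542) / ln(1370/61.9) = 1.09.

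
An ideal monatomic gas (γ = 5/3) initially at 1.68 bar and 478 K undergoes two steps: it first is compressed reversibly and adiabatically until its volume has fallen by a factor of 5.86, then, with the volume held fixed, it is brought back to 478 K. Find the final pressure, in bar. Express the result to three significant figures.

Adiabatic step (PV^γ = const): P₂ = 1.68×5.86^(5/3) = 32 bar; T₂ = 478×5.86^(2/3) = 1554 K.
Isochoric: P₃ = P₂(T₃/T₂) = 32 × (478/1554) = 9.845 bar.

P₃ ≈ 9.84 bar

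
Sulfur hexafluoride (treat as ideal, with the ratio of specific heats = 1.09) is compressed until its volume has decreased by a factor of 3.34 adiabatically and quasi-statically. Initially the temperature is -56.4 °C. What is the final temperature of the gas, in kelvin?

T₂ ≈ 242 K

For a reversible adiabat TV^(γ−1) is constant, so T₂ = T₁ (V₁/V₂)^(γ−1).
T₁ = -56.4 °C = 216.7 K.
T₂ = 216.7 × 3.34^(0.09) = 241.6 K.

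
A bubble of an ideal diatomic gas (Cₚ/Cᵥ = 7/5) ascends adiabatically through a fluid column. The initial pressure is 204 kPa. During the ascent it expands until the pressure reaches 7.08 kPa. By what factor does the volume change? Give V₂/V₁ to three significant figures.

V₂/V₁ ≈ 11.0

From PV^γ = const, V₂/V₁ = (P₁/P₂)^(1/γ).
V₂/V₁ = (204/7.08)^(5/7) = 11.03.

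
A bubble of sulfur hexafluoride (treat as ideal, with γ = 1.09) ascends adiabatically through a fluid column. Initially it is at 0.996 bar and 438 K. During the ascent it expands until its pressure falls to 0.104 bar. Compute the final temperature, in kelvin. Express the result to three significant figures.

Along an adiabat T P^((1−γ)/γ) is constant, so T₂ = T₁ (P₂/P₁)^((γ−1)/γ).
T₂ = 438 × (0.104/0.996)^(0.0826) = 363.5 K.

T₂ ≈ 363 K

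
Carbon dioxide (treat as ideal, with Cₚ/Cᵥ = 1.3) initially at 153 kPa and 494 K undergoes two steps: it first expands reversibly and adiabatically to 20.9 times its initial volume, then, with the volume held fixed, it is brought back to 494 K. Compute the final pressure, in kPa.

P₃ ≈ 7.32 kPa

Adiabatic step (PV^γ = const): P₂ = 153×(1/20.9)^(1.3) = 2.941 kPa; T₂ = 494×(1/20.9)^(0.3) = 198.5 K.
Isochoric: P₃ = P₂(T₃/T₂) = 2.941 × (494/198.5) = 7.321 kPa.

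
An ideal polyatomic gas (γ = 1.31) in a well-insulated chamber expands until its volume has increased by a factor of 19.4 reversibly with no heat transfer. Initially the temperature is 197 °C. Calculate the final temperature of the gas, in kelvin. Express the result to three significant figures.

For a reversible adiabat TV^(γ−1) is constant, so T₂ = T₁ (V₁/V₂)^(γ−1).
T₁ = 197 °C = 470.1 K.
T₂ = 470.1 × (1/19.4)^(0.31) = 187.5 K.

T₂ ≈ 188 K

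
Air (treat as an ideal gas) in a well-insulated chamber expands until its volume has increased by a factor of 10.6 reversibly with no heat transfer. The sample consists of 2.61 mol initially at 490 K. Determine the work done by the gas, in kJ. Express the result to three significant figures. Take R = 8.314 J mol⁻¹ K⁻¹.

W ≈ 16.2 kJ

Adiabatic: T₁V₁^(γ−1) = T₂V₂^(γ−1) ⇒ T₂ = T₁ (V₁/V₂)^(γ−1).
γ = 7/5 for a diatomic ideal gas, so γ−1 = 2/5.
T₂ = 490 × (1/10.6)^(2/5) = 190.6 K.
Q = 0, so ΔU = W_on_gas = nCᵥΔT with Cᵥ = R/(γ−1) = 20.79 J/(mol·K).
ΔU = 2.61 × 20.79 × (190.6 − 490) = -16240 J.
Work done by the gas = −ΔU = 16240 J.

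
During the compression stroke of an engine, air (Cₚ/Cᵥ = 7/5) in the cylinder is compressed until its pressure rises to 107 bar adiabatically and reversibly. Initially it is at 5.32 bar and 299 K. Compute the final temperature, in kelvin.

T₂ ≈ 705 K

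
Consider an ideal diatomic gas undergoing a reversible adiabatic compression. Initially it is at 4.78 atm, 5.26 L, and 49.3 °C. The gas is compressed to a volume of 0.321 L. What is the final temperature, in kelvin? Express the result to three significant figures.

T₂ ≈ 987 K

For a reversible adiabat TV^(γ−1) is constant, so T₂ = T₁ (V₁/V₂)^(γ−1).
γ = 7/5 for a diatomic ideal gas.
T₁ = 49.3 °C = 322.4 K.
T₂ = 322.4 × (5.26/0.321)^(2/5) = 986.9 K.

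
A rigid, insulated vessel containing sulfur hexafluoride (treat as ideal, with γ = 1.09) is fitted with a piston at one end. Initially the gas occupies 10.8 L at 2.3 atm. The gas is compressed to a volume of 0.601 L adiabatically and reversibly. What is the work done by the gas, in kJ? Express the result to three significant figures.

P₂ = P₁(V₁/V₂)^γ = 2.3×(10.8/0.601)^(1.09) = 53.6 atm.
For a reversible adiabat, W_by_gas = (P₁V₁ − P₂V₂)/(γ−1).
W_by = (233000×0.0108 − 5.431×10^6×0.000601) / (0.09) = -8303 J.

W ≈ -8.30 kJ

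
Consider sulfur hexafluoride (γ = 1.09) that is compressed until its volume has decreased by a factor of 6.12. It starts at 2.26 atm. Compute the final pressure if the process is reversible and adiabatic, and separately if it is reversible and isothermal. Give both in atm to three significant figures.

adiabatic: 16.3 atm; isothermal: 13.8 atm

Isothermal: P₂ = P₁(V₁/V₂) = 2.26×6.12 = 13.83 atm.
Adiabatic: P₂ = P₁(V₁/V₂)^γ = 2.26×6.12^(1.09) = 16.28 atm.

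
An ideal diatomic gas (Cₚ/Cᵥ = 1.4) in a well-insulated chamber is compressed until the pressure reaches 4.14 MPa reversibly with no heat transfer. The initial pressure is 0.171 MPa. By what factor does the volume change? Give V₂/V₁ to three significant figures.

From PV^γ = const, V₂/V₁ = (P₁/P₂)^(1/γ).
V₂/V₁ = (0.171/4.14)^(0.714) = 0.1027.

V₂/V₁ ≈ 0.103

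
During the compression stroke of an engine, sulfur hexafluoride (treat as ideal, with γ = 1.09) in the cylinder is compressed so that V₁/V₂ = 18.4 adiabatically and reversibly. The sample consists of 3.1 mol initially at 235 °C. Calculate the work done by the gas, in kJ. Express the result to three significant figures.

W ≈ -43.6 kJ

Adiabatic: T₁V₁^(γ−1) = T₂V₂^(γ−1) ⇒ T₂ = T₁ (V₁/V₂)^(γ−1).
T₁ = 235 °C = 508.1 K.
T₂ = 508.1 × 18.4^(0.09) = 660.4 K.
Q = 0, so ΔU = W_on_gas = nCᵥΔT with Cᵥ = R/(γ−1) = 92.38 J/(mol·K).
ΔU = 3.1 × 92.38 × (660.4 − 508.1) = 43610 J.
Work done by the gas = −ΔU = -43610 J.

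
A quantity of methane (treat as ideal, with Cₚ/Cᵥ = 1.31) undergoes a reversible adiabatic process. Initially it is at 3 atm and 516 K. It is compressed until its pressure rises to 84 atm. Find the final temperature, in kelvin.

T₂ ≈ 1140 K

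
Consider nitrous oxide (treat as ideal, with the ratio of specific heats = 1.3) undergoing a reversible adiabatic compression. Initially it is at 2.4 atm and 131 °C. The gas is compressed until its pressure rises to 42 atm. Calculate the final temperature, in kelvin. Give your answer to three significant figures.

T₂ ≈ 782 K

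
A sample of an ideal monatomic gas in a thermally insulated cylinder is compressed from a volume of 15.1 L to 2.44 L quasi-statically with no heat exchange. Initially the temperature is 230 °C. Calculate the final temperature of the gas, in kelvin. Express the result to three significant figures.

T₂ ≈ 1700 K

Adiabatic: T₁V₁^(γ−1) = T₂V₂^(γ−1) ⇒ T₂ = T₁ (V₁/V₂)^(γ−1).
For a monatomic ideal gas γ = 5/3, so γ−1 = 2/3.
T₁ = 230 °C = 503.1 K.
T₂ = 503.1 × (15.1/2.44)^(2/3) = 1696 K.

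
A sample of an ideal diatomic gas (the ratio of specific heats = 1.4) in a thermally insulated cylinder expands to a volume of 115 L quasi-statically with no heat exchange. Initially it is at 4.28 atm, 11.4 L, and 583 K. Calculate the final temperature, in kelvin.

T₂ ≈ 231 K

For a reversible adiabat TV^(γ−1) is constant, so T₂ = T₁ (V₁/V₂)^(γ−1).
T₂ = 583 × (11.4/115)^(0.4) = 231.3 K.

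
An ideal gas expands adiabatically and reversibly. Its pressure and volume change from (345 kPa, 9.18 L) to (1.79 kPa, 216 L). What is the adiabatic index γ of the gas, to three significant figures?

γ ≈ 1.67

PV^γ = const ⇒ γ = ln(P₂/P₁) / ln(V₁/V₂).
γ = ln(1.79/345) / ln(9.18/216) = 1.666.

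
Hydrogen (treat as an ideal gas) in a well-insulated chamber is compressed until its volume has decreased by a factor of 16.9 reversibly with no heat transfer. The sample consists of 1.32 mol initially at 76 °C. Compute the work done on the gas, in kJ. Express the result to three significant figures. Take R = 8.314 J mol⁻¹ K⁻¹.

Adiabatic: T₁V₁^(γ−1) = T₂V₂^(γ−1) ⇒ T₂ = T₁ (V₁/V₂)^(γ−1).
γ = 7/5 for a diatomic ideal gas, so γ−1 = 2/5.
T₁ = 76 °C = 349.1 K.
T₂ = 349.1 × 16.9^(2/5) = 1082 K.
Q = 0, so ΔU = W_on_gas = nCᵥΔT with Cᵥ = R/(γ−1) = 20.79 J/(mol·K).
ΔU = 1.32 × 20.79 × (1082 − 349.1) = 20100 J.

W ≈ 20.1 kJ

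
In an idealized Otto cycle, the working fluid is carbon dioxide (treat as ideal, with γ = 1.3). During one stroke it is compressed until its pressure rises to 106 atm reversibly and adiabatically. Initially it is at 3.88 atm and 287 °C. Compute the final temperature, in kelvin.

Along an adiabat T P^((1−γ)/γ) is constant, so T₂ = T₁ (P₂/P₁)^((γ−1)/γ).
T₁ = 287 °C = 560.1 K.
T₂ = 560.1 × (106/3.88)^(0.231) = 1202 K.

T₂ ≈ 1200 K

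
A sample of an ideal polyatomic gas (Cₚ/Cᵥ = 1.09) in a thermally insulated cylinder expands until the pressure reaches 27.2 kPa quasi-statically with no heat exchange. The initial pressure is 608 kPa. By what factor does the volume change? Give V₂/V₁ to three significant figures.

V₂/V₁ ≈ 17.3

From PV^γ = const, V₂/V₁ = (P₁/P₂)^(1/γ).
V₂/V₁ = (608/27.2)^(0.917) = 17.3.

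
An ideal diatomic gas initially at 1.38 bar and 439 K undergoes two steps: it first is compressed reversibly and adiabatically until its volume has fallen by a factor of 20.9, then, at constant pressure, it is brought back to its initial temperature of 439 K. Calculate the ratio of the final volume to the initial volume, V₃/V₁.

V₃/V₁ ≈ 0.0142

For a diatomic ideal gas γ = 7/5.
Adiabatic step: V₂/V₁ = 0.04785; T₂ = T₁·20.9^(2/5) = 1481 K.
Isobaric step: V₃/V₂ = T₃/T₂ = 439/1481.
V₃/V₁ = (V₂/V₁)(V₃/V₂) = 0.04785 × (439/1481) = 0.01418.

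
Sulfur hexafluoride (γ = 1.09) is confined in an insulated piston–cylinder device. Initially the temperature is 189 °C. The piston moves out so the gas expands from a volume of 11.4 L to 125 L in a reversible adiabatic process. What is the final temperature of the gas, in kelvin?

T₂ ≈ 373 K

For a reversible adiabat TV^(γ−1) is constant, so T₂ = T₁ (V₁/V₂)^(γ−1).
T₁ = 189 °C = 462.1 K.
T₂ = 462.1 × (11.4/125)^(0.09) = 372.5 K.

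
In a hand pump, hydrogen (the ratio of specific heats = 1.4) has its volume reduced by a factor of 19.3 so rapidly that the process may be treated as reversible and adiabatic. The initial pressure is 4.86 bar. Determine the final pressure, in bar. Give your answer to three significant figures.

P₂ ≈ 306 bar

Adiabatic: P₁V₁^γ = P₂V₂^γ ⇒ P₂ = P₁ (V₁/V₂)^γ.
P₂ = 4.86 × 19.3^(1.4) = 306.5 bar.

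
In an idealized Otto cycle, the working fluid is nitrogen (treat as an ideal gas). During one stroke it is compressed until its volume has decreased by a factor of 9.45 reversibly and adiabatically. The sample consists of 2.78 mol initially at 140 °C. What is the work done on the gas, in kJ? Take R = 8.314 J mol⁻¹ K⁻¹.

W ≈ 34.8 kJ

Adiabatic: T₁V₁^(γ−1) = T₂V₂^(γ−1) ⇒ T₂ = T₁ (V₁/V₂)^(γ−1).
γ = 7/5 for a diatomic ideal gas, so γ−1 = 2/5.
T₁ = 140 °C = 413.1 K.
T₂ = 413.1 × 9.45^(2/5) = 1015 K.
Q = 0, so ΔU = W_on_gas = nCᵥΔT with Cᵥ = R/(γ−1) = 20.79 J/(mol·K).
ΔU = 2.78 × 20.79 × (1015 − 413.1) = 34750 J.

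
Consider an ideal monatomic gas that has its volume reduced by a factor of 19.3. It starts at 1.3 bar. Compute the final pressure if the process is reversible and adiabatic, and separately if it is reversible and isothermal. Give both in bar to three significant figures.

For a monatomic ideal gas γ = 5/3.
Isothermal: P₂ = P₁(V₁/V₂) = 1.3×19.3 = 25.09 bar.
Adiabatic: P₂ = P₁(V₁/V₂)^γ = 1.3×19.3^(5/3) = 180.5 bar.

adiabatic: 181 bar; isothermal: 25.1 bar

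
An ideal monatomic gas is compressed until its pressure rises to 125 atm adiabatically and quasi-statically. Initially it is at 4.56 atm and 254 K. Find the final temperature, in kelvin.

Adiabatic: T₂/T₁ = (P₂/P₁)^((γ−1)/γ).
For a monatomic ideal gas γ = 5/3, so (γ−1)/γ = 2/5.
T₂ = 254 × (125/4.56)^(2/5) = 955 K.

T₂ ≈ 955 K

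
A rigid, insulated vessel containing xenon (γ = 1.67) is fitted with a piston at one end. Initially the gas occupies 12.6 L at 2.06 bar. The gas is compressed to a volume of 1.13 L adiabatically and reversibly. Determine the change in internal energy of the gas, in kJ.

ΔU ≈ 15.6 kJ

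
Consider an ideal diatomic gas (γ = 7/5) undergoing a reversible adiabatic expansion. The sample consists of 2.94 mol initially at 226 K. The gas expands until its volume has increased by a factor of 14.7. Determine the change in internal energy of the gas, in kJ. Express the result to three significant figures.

ΔU ≈ -9.10 kJ

For a reversible adiabat TV^(γ−1) is constant, so T₂ = T₁ (V₁/V₂)^(γ−1).
T₂ = 226 × (1/14.7)^(2/5) = 77.12 K.
Q = 0, so ΔU = W_on_gas = nCᵥΔT with Cᵥ = R/(γ−1) = 20.79 J/(mol·K).
ΔU = 2.94 × 20.79 × (77.12 − 226) = -9098 J.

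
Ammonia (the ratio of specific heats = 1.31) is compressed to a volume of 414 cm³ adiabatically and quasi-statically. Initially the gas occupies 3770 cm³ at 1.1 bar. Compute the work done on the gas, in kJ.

P₂ = P₁(V₁/V₂)^γ = 1.1×(3770/414)^(1.31) = 19.87 bar.
For a reversible adiabat, W_by_gas = (P₁V₁ − P₂V₂)/(γ−1).
W_by = (110000×0.00377 − 1.987×10^6×0.000414) / (0.31) = -1315 J.
W_on_gas = −W_by = 1315 J.

W ≈ 1.32 kJ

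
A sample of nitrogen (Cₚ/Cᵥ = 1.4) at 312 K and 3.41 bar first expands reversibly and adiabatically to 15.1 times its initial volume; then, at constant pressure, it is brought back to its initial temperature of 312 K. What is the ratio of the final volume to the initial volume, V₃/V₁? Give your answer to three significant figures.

Adiabatic step: V₂/V₁ = 15.1; T₂ = T₁·(1/15.1)^(0.4) = 105.3 K.
Isobaric step: V₃/V₂ = T₃/T₂ = 312/105.3.
V₃/V₁ = (V₂/V₁)(V₃/V₂) = 15.1 × (312/105.3) = 44.73.

V₃/V₁ ≈ 44.7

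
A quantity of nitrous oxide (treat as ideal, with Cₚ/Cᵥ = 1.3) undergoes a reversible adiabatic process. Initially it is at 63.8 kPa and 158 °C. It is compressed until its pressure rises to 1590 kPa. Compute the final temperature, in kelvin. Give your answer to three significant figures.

T₂ ≈ 906 K

Adiabatic: T₂/T₁ = (P₂/P₁)^((γ−1)/γ).
T₁ = 158 °C = 431.1 K.
T₂ = 431.1 × (1590/63.8)^(0.231) = 905.6 K.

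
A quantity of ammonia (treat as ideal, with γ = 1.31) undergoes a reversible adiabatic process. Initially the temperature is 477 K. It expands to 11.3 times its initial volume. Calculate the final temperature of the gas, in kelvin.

For a reversible adiabat TV^(γ−1) is constant, so T₂ = T₁ (V₁/V₂)^(γ−1).
T₂ = 477 × (1/11.3)^(0.31) = 224.9 K.

T₂ ≈ 225 K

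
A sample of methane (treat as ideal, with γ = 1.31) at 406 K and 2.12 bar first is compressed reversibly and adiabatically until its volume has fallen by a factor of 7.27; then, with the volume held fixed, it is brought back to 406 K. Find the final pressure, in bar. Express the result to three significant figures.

P₃ ≈ 15.4 bar

Adiabatic step (PV^γ = const): P₂ = 2.12×7.27^(1.31) = 28.51 bar; T₂ = 406×7.27^(0.31) = 750.9 K.
Isochoric: P₃ = P₂(T₃/T₂) = 28.51 × (406/750.9) = 15.41 bar.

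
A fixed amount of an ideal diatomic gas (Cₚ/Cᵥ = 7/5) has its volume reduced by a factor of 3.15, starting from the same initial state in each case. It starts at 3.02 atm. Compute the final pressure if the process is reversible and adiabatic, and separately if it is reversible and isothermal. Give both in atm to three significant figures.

adiabatic: 15.1 atm; isothermal: 9.51 atm

Isothermal: P₂ = P₁(V₁/V₂) = 3.02×3.15 = 9.513 atm.
Adiabatic: P₂ = P₁(V₁/V₂)^γ = 3.02×3.15^(7/5) = 15.05 atm.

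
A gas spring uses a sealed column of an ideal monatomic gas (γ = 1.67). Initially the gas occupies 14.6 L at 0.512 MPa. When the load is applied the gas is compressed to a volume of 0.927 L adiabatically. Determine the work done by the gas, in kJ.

P₂ = P₁(V₁/V₂)^γ = 0.512×(14.6/0.927)^(1.67) = 51.13 MPa.
For a reversible adiabat, W_by_gas = (P₁V₁ − P₂V₂)/(γ−1).
W_by = (512000×0.0146 − 5.113×10^7×0.000927) / (0.67) = -59590 J.

W ≈ -59.6 kJ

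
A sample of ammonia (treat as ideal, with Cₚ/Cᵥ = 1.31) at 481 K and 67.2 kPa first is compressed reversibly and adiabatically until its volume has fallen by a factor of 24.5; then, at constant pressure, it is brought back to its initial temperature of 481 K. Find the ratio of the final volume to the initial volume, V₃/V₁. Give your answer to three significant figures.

Adiabatic step: V₂/V₁ = 0.04082; T₂ = T₁·24.5^(0.31) = 1297 K.
Isobaric step: V₃/V₂ = T₃/T₂ = 481/1297.
V₃/V₁ = (V₂/V₁)(V₃/V₂) = 0.04082 × (481/1297) = 0.01514.

V₃/V₁ ≈ 0.0151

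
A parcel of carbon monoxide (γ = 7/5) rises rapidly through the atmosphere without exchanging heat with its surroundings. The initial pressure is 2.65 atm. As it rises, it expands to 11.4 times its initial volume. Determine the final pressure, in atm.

P₂ ≈ 0.0878 atm

Since PV^γ is constant along a reversible adiabat, P₂ = P₁ (V₁/V₂)^γ.
P₂ = 2.65 × (1/11.4)^(7/5) = 0.08782 atm.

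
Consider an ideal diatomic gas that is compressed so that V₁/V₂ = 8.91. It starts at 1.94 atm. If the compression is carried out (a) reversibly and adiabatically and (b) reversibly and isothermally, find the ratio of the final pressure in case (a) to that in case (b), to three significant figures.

For a diatomic ideal gas γ = 7/5.
Isothermal: P_b = P₁(V₁/V₂) = 1.94×8.91.
Adiabatic: P_a = P₁(V₁/V₂)^γ = 1.94×8.91^(7/5).
P_a/P_b = (V₁/V₂)^(γ−1) = 8.91^(2/5) = 2.399.

P_adiabatic / P_isothermal ≈ 2.40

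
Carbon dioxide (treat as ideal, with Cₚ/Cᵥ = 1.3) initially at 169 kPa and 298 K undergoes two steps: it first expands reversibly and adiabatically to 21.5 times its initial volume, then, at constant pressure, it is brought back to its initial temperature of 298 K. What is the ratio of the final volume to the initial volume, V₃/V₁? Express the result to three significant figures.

Adiabatic step: V₂/V₁ = 21.5; T₂ = T₁·(1/21.5)^(0.3) = 118.7 K.
Isobaric step: V₃/V₂ = T₃/T₂ = 298/118.7.
V₃/V₁ = (V₂/V₁)(V₃/V₂) = 21.5 × (298/118.7) = 53.97.

V₃/V₁ ≈ 54.0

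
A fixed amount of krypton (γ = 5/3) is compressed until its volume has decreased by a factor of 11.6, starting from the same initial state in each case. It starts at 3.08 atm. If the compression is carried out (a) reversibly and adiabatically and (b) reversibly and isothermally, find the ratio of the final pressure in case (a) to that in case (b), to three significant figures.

Isothermal: P_b = P₁(V₁/V₂) = 3.08×11.6.
Adiabatic: P_a = P₁(V₁/V₂)^γ = 3.08×11.6^(5/3).
P_a/P_b = (V₁/V₂)^(γ−1) = 11.6^(2/3) = 5.124.

P_adiabatic / P_isothermal ≈ 5.12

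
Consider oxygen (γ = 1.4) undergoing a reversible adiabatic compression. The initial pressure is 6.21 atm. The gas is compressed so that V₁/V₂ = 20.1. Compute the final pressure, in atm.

P₂ ≈ 415 atm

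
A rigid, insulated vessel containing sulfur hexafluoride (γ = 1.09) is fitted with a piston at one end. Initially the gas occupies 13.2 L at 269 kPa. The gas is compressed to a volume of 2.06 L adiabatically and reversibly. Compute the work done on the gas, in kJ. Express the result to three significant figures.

P₂ = P₁(V₁/V₂)^γ = 269×(13.2/2.06)^(1.09) = 2037 kPa.
For a reversible adiabat, W_by_gas = (P₁V₁ − P₂V₂)/(γ−1).
W_by = (269000×0.0132 − 2.037×10^6×0.00206) / (0.09) = -7179 J.
W_on_gas = −W_by = 7179 J.

W ≈ 7.18 kJ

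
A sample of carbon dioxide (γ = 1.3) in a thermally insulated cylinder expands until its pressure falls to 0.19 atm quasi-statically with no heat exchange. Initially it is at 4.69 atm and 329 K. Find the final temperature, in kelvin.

Adiabatic: T₂/T₁ = (P₂/P₁)^((γ−1)/γ).
T₂ = 329 × (0.19/4.69)^(0.231) = 157 K.

T₂ ≈ 157 K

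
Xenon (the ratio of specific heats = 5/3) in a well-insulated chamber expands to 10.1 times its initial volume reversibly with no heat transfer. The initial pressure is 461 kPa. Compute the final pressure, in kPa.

P₂ ≈ 9.77 kPa

Adiabatic: P₁V₁^γ = P₂V₂^γ ⇒ P₂ = P₁ (V₁/V₂)^γ.
P₂ = 461 × (1/10.1)^(5/3) = 9.769 kPa.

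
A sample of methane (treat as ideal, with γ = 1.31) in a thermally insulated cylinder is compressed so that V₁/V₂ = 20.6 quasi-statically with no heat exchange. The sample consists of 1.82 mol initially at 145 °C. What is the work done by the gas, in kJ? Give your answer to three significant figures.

W ≈ -31.7 kJ

For a reversible adiabat TV^(γ−1) is constant, so T₂ = T₁ (V₁/V₂)^(γ−1).
T₁ = 145 °C = 418.1 K.
T₂ = 418.1 × 20.6^(0.31) = 1068 K.
Q = 0, so ΔU = W_on_gas = nCᵥΔT with Cᵥ = R/(γ−1) = 26.82 J/(mol·K).
ΔU = 1.82 × 26.82 × (1068 − 418.1) = 31730 J.
Work done by the gas = −ΔU = -31730 J.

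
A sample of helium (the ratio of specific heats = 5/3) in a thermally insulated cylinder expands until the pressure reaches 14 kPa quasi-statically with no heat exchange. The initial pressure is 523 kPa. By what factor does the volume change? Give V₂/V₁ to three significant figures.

V₂/V₁ ≈ 8.78

From PV^γ = const, V₂/V₁ = (P₁/P₂)^(1/γ).
V₂/V₁ = (523/14)^(3/5) = 8.779.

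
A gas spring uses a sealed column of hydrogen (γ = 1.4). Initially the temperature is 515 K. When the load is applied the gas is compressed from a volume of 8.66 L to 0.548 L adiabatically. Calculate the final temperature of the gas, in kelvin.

T₂ ≈ 1550 K

Adiabatic: T₁V₁^(γ−1) = T₂V₂^(γ−1) ⇒ T₂ = T₁ (V₁/V₂)^(γ−1).
T₂ = 515 × (8.66/0.548)^(0.4) = 1553 K.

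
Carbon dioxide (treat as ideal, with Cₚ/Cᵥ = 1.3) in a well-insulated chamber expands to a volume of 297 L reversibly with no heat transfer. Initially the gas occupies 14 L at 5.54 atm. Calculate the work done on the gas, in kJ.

P₂ = P₁(V₁/V₂)^γ = 5.54×(14/297)^(1.3) = 0.1044 atm.
For a reversible adiabat, W_by_gas = (P₁V₁ − P₂V₂)/(γ−1).
W_by = (561300×0.014 − 10580×0.297) / (0.3) = 15720 J.
W_on_gas = −W_by = -15720 J.

W ≈ -15.7 kJ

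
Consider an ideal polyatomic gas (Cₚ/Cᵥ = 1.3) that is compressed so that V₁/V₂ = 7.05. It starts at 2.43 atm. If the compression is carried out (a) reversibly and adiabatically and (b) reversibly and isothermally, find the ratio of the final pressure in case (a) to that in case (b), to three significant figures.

P_adiabatic / P_isothermal ≈ 1.80

Isothermal: P_b = P₁(V₁/V₂) = 2.43×7.05.
Adiabatic: P_a = P₁(V₁/V₂)^γ = 2.43×7.05^(1.3).
P_a/P_b = (V₁/V₂)^(γ−1) = 7.05^(0.3) = 1.797.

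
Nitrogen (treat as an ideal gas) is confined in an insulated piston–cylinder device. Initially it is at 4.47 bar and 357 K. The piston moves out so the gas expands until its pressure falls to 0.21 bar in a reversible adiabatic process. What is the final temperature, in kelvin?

T₂ ≈ 149 K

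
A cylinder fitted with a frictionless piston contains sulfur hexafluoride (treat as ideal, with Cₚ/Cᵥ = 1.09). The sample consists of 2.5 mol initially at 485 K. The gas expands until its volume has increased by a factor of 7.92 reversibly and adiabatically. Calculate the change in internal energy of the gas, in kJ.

Adiabatic: T₁V₁^(γ−1) = T₂V₂^(γ−1) ⇒ T₂ = T₁ (V₁/V₂)^(γ−1).
T₂ = 485 × (1/7.92)^(0.09) = 402.6 K.
Q = 0, so ΔU = W_on_gas = nCᵥΔT with Cᵥ = R/(γ−1) = 92.38 J/(mol·K).
ΔU = 2.5 × 92.38 × (402.6 − 485) = -19030 J.

ΔU ≈ -19.0 kJ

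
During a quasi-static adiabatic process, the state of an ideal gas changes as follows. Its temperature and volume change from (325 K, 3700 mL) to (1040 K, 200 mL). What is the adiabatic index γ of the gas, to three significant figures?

TV^(γ−1) = const ⇒ γ − 1 = ln(T₂/T₁) / ln(V₁/V₂).
γ = 1 + ln(1040/325) / ln(3700/200) = 1.399.

γ ≈ 1.40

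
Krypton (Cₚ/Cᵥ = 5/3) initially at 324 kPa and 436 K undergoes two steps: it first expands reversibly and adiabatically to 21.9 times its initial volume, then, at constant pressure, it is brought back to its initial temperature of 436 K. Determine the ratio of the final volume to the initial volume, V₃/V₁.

Adiabatic step: V₂/V₁ = 21.9; T₂ = T₁·(1/21.9)^(2/3) = 55.7 K.
Isobaric step: V₃/V₂ = T₃/T₂ = 436/55.7.
V₃/V₁ = (V₂/V₁)(V₃/V₂) = 21.9 × (436/55.7) = 171.4.

V₃/V₁ ≈ 171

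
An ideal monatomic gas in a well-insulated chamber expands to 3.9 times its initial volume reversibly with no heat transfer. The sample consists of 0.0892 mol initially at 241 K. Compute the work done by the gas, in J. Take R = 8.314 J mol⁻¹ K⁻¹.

W ≈ 160 J

Adiabatic: T₁V₁^(γ−1) = T₂V₂^(γ−1) ⇒ T₂ = T₁ (V₁/V₂)^(γ−1).
γ = 5/3 for a monatomic ideal gas, so γ−1 = 2/3.
T₂ = 241 × (1/3.9)^(2/3) = 97.27 K.
Q = 0, so ΔU = W_on_gas = nCᵥΔT with Cᵥ = R/(γ−1) = 12.47 J/(mol·K).
ΔU = 0.0892 × 12.47 × (97.27 − 241) = -159.9 J.
Work done by the gas = −ΔU = 159.9 J.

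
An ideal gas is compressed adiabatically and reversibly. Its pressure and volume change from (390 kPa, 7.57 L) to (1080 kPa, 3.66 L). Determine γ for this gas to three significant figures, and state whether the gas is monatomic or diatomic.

PV^γ = const ⇒ γ = ln(P₂/P₁) / ln(V₁/V₂).
γ = ln(1080/390) / ln(7.57/3.66) = 1.402.
γ ≈ 1.40 is close to 7/5, so the gas is diatomic.

γ ≈ 1.40; diatomic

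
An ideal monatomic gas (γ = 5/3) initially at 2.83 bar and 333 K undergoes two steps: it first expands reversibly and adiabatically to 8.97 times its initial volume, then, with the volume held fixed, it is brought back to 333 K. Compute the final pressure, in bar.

P₃ ≈ 0.315 bar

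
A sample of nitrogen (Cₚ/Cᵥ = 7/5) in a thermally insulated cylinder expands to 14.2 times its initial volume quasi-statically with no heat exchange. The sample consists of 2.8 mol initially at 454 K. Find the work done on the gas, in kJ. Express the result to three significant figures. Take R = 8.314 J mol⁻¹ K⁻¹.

W ≈ -17.3 kJ

For a reversible adiabat TV^(γ−1) is constant, so T₂ = T₁ (V₁/V₂)^(γ−1).
T₂ = 454 × (1/14.2)^(2/5) = 157.1 K.
Q = 0, so ΔU = W_on_gas = nCᵥΔT with Cᵥ = R/(γ−1) = 20.79 J/(mol·K).
ΔU = 2.8 × 20.79 × (157.1 − 454) = -17280 J.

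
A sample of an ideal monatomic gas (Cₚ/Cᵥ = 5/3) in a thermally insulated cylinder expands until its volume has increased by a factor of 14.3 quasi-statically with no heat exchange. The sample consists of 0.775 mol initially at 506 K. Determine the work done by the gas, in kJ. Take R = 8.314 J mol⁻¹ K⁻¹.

W ≈ 4.06 kJ

Adiabatic: T₁V₁^(γ−1) = T₂V₂^(γ−1) ⇒ T₂ = T₁ (V₁/V₂)^(γ−1).
T₂ = 506 × (1/14.3)^(2/3) = 85.89 K.
Q = 0, so ΔU = W_on_gas = nCᵥΔT with Cᵥ = R/(γ−1) = 12.47 J/(mol·K).
ΔU = 0.775 × 12.47 × (85.89 − 506) = -4060 J.
Work done by the gas = −ΔU = 4060 J.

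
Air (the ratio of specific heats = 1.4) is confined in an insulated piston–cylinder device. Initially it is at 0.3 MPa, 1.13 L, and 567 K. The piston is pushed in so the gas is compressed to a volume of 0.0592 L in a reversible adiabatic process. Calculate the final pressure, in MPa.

P₂ ≈ 18.6 MPa

Since PV^γ is constant along a reversible adiabat, P₂ = P₁ (V₁/V₂)^γ.
P₂ = 0.3 × (1.13/0.0592)^(1.4) = 18.63 MPa.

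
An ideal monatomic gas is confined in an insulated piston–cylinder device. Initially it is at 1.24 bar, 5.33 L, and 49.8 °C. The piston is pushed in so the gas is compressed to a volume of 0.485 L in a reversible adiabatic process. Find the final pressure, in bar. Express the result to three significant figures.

P₂ ≈ 67.4 bar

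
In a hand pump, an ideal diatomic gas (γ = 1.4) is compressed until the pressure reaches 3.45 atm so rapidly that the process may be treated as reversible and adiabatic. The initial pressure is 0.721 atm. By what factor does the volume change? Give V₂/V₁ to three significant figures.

From PV^γ = const, V₂/V₁ = (P₁/P₂)^(1/γ).
V₂/V₁ = (0.721/3.45)^(0.714) = 0.3269.

V₂/V₁ ≈ 0.327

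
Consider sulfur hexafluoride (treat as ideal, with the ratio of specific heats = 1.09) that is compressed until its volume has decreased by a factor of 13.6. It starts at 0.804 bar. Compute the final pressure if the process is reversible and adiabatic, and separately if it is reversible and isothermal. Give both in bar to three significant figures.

Isothermal: P₂ = P₁(V₁/V₂) = 0.804×13.6 = 10.93 bar.
Adiabatic: P₂ = P₁(V₁/V₂)^γ = 0.804×13.6^(1.09) = 13.83 bar.

adiabatic: 13.8 bar; isothermal: 10.9 bar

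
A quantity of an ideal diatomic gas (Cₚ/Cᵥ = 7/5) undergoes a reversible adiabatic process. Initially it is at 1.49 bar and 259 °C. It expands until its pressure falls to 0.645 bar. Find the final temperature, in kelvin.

Along an adiabat T P^((1−γ)/γ) is constant, so T₂ = T₁ (P₂/P₁)^((γ−1)/γ).
T₁ = 259 °C = 532.1 K.
T₂ = 532.1 × (0.645/1.49)^(2/7) = 418.9 K.

T₂ ≈ 419 K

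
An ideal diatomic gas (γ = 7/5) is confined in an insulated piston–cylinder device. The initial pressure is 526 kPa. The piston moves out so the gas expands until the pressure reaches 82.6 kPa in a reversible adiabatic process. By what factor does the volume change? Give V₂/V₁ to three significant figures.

V₂/V₁ ≈ 3.75

From PV^γ = const, V₂/V₁ = (P₁/P₂)^(1/γ).
V₂/V₁ = (526/82.6)^(5/7) = 3.752.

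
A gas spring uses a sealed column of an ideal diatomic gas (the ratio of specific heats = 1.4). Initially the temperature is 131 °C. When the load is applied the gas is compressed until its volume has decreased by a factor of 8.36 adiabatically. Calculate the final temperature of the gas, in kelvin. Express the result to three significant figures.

For a reversible adiabat TV^(γ−1) is constant, so T₂ = T₁ (V₁/V₂)^(γ−1).
T₁ = 131 °C = 404.1 K.
T₂ = 404.1 × 8.36^(0.4) = 945 K.

T₂ ≈ 945 K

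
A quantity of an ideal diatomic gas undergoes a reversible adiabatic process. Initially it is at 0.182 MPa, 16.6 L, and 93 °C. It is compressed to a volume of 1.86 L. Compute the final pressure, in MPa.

P₂ ≈ 3.90 MPa

Since PV^γ is constant along a reversible adiabat, P₂ = P₁ (V₁/V₂)^γ.
γ = 7/5 for a diatomic ideal gas.
P₂ = 0.182 × (16.6/1.86)^(7/5) = 3.899 MPa.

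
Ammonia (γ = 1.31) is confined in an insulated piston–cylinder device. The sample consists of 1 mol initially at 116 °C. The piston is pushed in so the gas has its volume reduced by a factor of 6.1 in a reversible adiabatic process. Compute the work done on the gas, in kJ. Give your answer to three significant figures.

W ≈ 7.84 kJ

Adiabatic: T₁V₁^(γ−1) = T₂V₂^(γ−1) ⇒ T₂ = T₁ (V₁/V₂)^(γ−1).
T₁ = 116 °C = 389.1 K.
T₂ = 389.1 × 6.1^(0.31) = 681.7 K.
Q = 0, so ΔU = W_on_gas = nCᵥΔT with Cᵥ = R/(γ−1) = 26.82 J/(mol·K).
ΔU = 1 × 26.82 × (681.7 − 389.1) = 7845 J.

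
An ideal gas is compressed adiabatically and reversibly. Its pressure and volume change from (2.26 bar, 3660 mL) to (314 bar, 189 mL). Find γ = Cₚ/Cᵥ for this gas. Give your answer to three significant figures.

PV^γ = const ⇒ γ = ln(P₂/P₁) / ln(V₁/V₂).
γ = ln(314/2.26) / ln(3660/189) = 1.665.

γ ≈ 1.66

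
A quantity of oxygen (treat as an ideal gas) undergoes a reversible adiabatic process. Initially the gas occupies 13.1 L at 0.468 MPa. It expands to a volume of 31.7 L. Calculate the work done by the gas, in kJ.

W ≈ 4.56 kJ

γ = 7/5 for a diatomic ideal gas.
P₂ = P₁(V₁/V₂)^γ = 0.468×(13.1/31.7)^(7/5) = 0.1358 MPa.
For a reversible adiabat, W_by_gas = (P₁V₁ − P₂V₂)/(γ−1).
W_by = (468000×0.0131 − 135800×0.0317) / (2/5) = 4564 J.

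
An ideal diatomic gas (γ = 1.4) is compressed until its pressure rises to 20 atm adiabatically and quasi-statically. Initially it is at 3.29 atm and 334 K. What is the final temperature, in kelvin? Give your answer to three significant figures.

T₂ ≈ 559 K

Adiabatic: T₂/T₁ = (P₂/P₁)^((γ−1)/γ).
T₂ = 334 × (20/3.29)^(0.286) = 559.4 K.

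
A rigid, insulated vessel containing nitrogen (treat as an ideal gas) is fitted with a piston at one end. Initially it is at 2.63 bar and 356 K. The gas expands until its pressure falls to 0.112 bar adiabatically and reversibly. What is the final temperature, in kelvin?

T₂ ≈ 144 K

Adiabatic: T₂/T₁ = (P₂/P₁)^((γ−1)/γ).
For a diatomic ideal gas γ = 7/5, so (γ−1)/γ = 2/7.
T₂ = 356 × (0.112/2.63)^(2/7) = 144.5 K.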